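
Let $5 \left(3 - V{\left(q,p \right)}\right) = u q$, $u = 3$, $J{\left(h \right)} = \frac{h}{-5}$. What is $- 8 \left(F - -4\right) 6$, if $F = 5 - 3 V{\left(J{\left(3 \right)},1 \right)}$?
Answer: $\frac{1296}{25} \approx 51.84$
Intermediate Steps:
$J{\left(h \right)} = - \frac{h}{5}$ ($J{\left(h \right)} = h \left(- \frac{1}{5}\right) = - \frac{h}{5}$)
$V{\left(q,p \right)} = 3 - \frac{3 q}{5}$
$F = - \frac{127}{25}$ ($F = 5 - 3 \left(3 - \frac{3 \left(\left(- \frac{1}{5}\right) 3\right)}{5}\right) = 5 - 3 \left(3 - - \frac{9}{25}\right) = 5 - 3 \left(3 + \frac{9}{25}\right) = 5 - \frac{252}{25} = - \frac{127}{25} \approx -5.08$)
$- 8 \left(F - -4\right) 6 = - 8 \left(- \frac{127}{25} - -4\right) 6 = - 8 \left(- \frac{127}{25} + 4\right) 6 = \left(-8\right) \left(- \frac{27}{25}\right) 6 = \frac{216}{25} \cdot 6 = \frac{1296}{25}$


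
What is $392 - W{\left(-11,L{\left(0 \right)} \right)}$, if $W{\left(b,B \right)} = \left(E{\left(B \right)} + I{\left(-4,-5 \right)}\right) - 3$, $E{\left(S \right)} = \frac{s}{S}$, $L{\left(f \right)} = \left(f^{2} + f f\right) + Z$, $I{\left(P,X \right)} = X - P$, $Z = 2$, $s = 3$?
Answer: $\frac{789}{2} \approx 394.5$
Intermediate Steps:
$L{\left(f \right)} = 2 + 2 f^{2}$ ($L{\left(f \right)} = \left(f^{2} + f f\right) + 2 = \left(f^{2} + f^{2}\right) + 2 = 2 f^{2} + 2 = 2 + 2 f^{2}$)
$E{\left(S \right)} = \frac{3}{S}$
$W{\left(b,B \right)} = -4 + \frac{3}{B}$ ($W{\left(b,B \right)} = \left(\frac{3}{B} - 1\right) - 3 = \left(-1 + \frac{3}{B}\right) - 3 = -4 + \frac{3}{B}$)
$392 - W{\left(-11,L{\left(0 \right)} \right)} = 392 - \left(-4 + \frac{3}{2 + 2 \cdot 0^{2}}\right) = 392 - \left(-4 + \frac{3}{2 + 2 \cdot 0}\right) = 392 - \left(-4 + \frac{3}{2 + 0}\right) = 392 - \left(-4 + \frac{3}{2}\right) = 392 - - \frac{5}{2} = 392 + \frac{5}{2} = \frac{789}{2}$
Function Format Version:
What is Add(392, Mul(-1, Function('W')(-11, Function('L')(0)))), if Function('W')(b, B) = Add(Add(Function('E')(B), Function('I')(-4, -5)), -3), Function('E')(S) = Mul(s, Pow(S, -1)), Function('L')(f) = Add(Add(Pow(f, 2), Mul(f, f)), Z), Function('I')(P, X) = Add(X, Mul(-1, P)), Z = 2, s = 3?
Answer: Rational(789, 2) ≈ 394.50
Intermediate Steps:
Function('L')(f) = Add(2, Mul(2, Pow(f, 2))) (Function('L')(f) = Add(Add(Pow(f, 2), Mul(f, f)), 2) = Add(Add(Pow(f, 2), Pow(f, 2)), 2) = Add(Mul(2, Pow(f, 2)), 2) = Add(2, Mul(2, Pow(f, 2))))
Function('E')(S) = Mul(3, Pow(S, -1))
Function('W')(b, B) = Add(-4, Mul(3, Pow(B, -1))) (Function('W')(b, B) = Add(Add(Mul(3, Pow(B, -1)), Add(-5, Mul(-1, -4))), -3) = Add(Add(Mul(3, Pow(B, -1)), Add(-5, 4)), -3) = Add(Add(Mul(3, Pow(B, -1)), -1), -3) = Add(Add(-1, Mul(3, Pow(B, -1))), -3) = Add(-4, Mul(3, Pow(B, -1))))
Add(392, Mul(-1, Function('W')(-11, Function('L')(0)))) = Add(392, Mul(-1, Add(-4, Mul(3, Pow(Add(2, Mul(2, Pow(0, 2))), -1))))) = Add(392, Mul(-1, Add(-4, Mul(3, Pow(Add(2, Mul(2, 0)), -1))))) = Add(392, Mul(-1, Add(-4, Mul(3, Pow(Add(2, 0), -1))))) = Add(392, Mul(-1, Add(-4, Mul(3, Pow(2, -1))))) = Add(392, Mul(-1, Add(-4, Mul(3, Rational(1, 2))))) = Add(392, Mul(-1, Add(-4, Rational(3, 2)))) = Add(392, Mul(-1, Rational(-5, 2))) = Add(392, Rational(5, 2)) = Rational(789, 2)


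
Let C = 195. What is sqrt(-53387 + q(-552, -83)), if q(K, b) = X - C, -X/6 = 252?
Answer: 13*I*sqrt(326) ≈ 234.72*I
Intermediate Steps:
X = -1512 (X = -6*252 = -1512)
q(K, b) = -1707 (q(K, b) = -1512 - 1*195 = -1512 - 195 = -1707)
sqrt(-53387 + q(-552, -83)) = sqrt(-53387 - 1707) = sqrt(-55094) = 13*I*sqrt(326)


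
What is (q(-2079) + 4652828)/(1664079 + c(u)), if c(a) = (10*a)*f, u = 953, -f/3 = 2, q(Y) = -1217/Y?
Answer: 9673230629/3340743021 ≈ 2.8955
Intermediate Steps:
f = -6 (f = -3*2 = -6)
c(a) = -60*a (c(a) = (10*a)*(-6) = -60*a)
(q(-2079) + 4652828)/(1664079 + c(u)) = (-1217/(-2079) + 4652828)/(1664079 - 60*953) = (-1217*(-1/2079) + 4652828)/(1664079 - 57180) = (1217/2079 + 4652828)/1606899 = (9673230629/2079)*(1/1606899) = 9673230629/3340743021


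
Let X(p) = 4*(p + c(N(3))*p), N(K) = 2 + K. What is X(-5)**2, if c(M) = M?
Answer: 14400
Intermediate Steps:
X(p) = 24*p (X(p) = 4*(p + (2 + 3)*p) = 4*(p + 5*p) = 4*(6*p) = 24*p)
X(-5)**2 = (24*(-5))**2 = (-120)**2 = 14400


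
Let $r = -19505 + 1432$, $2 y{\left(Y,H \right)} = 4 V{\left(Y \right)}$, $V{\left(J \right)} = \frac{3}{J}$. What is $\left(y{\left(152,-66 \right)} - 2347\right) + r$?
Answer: $- \frac{1551917}{76} \approx -20420.0$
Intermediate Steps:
$y{\left(Y,H \right)} = \frac{6}{Y}$ ($y{\left(Y,H \right)} = \frac{4 \frac{3}{Y}}{2} = \frac{12 \frac{1}{Y}}{2} = \frac{6}{Y}$)
$r = -18073$
$\left(y{\left(152,-66 \right)} - 2347\right) + r = \left(\frac{6}{152} - 2347\right) - 18073 = \left(6 \cdot \frac{1}{152} - 2347\right) - 18073 = \left(\frac{3}{76} - 2347\right) - 18073 = - \frac{178369}{76} - 18073 = - \frac{1551917}{76}$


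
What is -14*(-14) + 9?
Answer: 205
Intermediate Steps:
-14*(-14) + 9 = 196 + 9 = 205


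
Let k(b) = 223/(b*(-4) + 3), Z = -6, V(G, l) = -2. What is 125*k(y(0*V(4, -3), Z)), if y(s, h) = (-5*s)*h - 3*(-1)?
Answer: -27875/9 ≈ -3097.2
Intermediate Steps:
y(s, h) = 3 - 5*h*s (y(s, h) = -5*h*s + 3 = 3 - 5*h*s)
k(b) = 223/(3 - 4*b) (k(b) = 223/(-4*b + 3) = 223/(3 - 4*b))
125*k(y(0*V(4, -3), Z)) = 125*(-223/(-3 + 4*(3 - 5*(-6)*0*(-2)))) = 125*(-223/(-3 + 4*(3 - 5*(-6)*0))) = 125*(-223/(-3 + 4*(3 + 0))) = 125*(-223/(-3 + 4*3)) = 125*(-223/(-3 + 12)) = 125*(-223/9) = -27875/9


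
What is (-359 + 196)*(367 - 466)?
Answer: 16137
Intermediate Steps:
(-359 + 196)*(367 - 466) = -163*(-99) = 16137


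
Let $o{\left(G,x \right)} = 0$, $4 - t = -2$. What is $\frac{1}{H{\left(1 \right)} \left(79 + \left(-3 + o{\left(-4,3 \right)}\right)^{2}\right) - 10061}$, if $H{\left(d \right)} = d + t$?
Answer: $- \frac{1}{9445} \approx -0.00010588$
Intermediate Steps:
$t = 6$ ($t = 4 - -2 = 4 + 2 = 6$)
$H{\left(d \right)} = 6 + d$ ($H{\left(d \right)} = d + 6 = 6 + d$)
$\frac{1}{H{\left(1 \right)} \left(79 + \left(-3 + o{\left(-4,3 \right)}\right)^{2}\right) - 10061} = \frac{1}{\left(6 + 1\right) \left(79 + \left(-3 + 0\right)^{2}\right) - 10061} = \frac{1}{7 \left(79 + \left(-3\right)^{2}\right) - 10061} = \frac{1}{7 \left(79 + 9\right) - 10061} = \frac{1}{7 \cdot 88 - 10061} = \frac{1}{616 - 10061} = \frac{1}{-9445} = - \frac{1}{9445}$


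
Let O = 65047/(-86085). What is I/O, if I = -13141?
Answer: 1131242985/65047 ≈ 17391.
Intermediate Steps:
O = -65047/86085 (O = 65047*(-1/86085) = -65047/86085 ≈ -0.75561)
I/O = -13141/(-65047/86085) = -13141*(-86085/65047) = 1131242985/65047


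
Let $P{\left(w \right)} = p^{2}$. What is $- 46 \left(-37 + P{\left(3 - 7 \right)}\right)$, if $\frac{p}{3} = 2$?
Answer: $46$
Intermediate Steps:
$p = 6$ ($p = 3 \cdot 2 = 6$)
$P{\left(w \right)} = 36$ ($P{\left(w \right)} = 6^{2} = 36$)
$- 46 \left(-37 + P{\left(3 - 7 \right)}\right) = - 46 \left(-37 + 36\right) = \left(-46\right) \left(-1\right) = 46$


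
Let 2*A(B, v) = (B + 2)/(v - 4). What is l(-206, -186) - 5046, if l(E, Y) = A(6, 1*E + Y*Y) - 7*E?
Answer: -61963570/17193 ≈ -3604.0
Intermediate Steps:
A(B, v) = (2 + B)/(2*(-4 + v)) (A(B, v) = ((B + 2)/(v - 4))/2 = ((2 + B)/(-4 + v))/2 = (2 + B)/(2*(-4 + v)))
l(E, Y) = -7*E + 4/(-4 + E + Y²) (l(E, Y) = (2 + 6)/(2*(-4 + (1*E + Y*Y))) - 7*E = (½)*8/(-4 + (E + Y²)) - 7*E = (½)*8/(-4 + E + Y²) - 7*E = 4/(-4 + E + Y²) - 7*E = -7*E + 4/(-4 + E + Y²))
l(-206, -186) - 5046 = (4 - 7*(-206)*(-4 - 206 + (-186)²))/(-4 - 206 + (-186)²) - 5046 = (4 - 7*(-206)*(-4 - 206 + 34596))/(-4 - 206 + 34596) - 5046 = (4 - 7*(-206)*34386)/34386 - 5046 = (4 + 49584612)/34386 - 5046 = (1/34386)*49584616 - 5046 = 24792308/17193 - 5046 = -61963570/17193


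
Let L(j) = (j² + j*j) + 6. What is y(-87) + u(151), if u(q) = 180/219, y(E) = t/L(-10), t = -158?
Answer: 413/7519 ≈ 0.054928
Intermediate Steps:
L(j) = 6 + 2*j² (L(j) = (j² + j²) + 6 = 2*j² + 6 = 6 + 2*j²)
y(E) = -79/103 (y(E) = -158/(6 + 2*(-10)²) = -158/(6 + 2*100) = -158/(6 + 200) = -158/206 = -158*1/206 = -79/103)
u(q) = 60/73 (u(q) = 180*(1/219) = 60/73)
y(-87) + u(151) = -79/103 + 60/73 = 413/7519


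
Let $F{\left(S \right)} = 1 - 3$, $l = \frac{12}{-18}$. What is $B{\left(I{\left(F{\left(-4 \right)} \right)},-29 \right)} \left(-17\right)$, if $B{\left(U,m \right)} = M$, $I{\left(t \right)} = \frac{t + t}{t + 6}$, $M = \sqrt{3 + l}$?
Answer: $- \frac{17 \sqrt{21}}{3} \approx -25.968$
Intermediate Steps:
$l = - \frac{2}{3}$ ($l = 12 \left(- \frac{1}{18}\right) = - \frac{2}{3} \approx -0.66667$)
$F{\left(S \right)} = -2$
$M = \frac{\sqrt{21}}{3}$ ($M = \sqrt{3 - \frac{2}{3}} = \sqrt{\frac{7}{3}} = \frac{\sqrt{21}}{3} \approx 1.5275$)
$I{\left(t \right)} = \frac{2 t}{6 + t}$
$B{\left(U,m \right)} = \frac{\sqrt{21}}{3}$
$B{\left(I{\left(F{\left(-4 \right)} \right)},-29 \right)} \left(-17\right) = \frac{\sqrt{21}}{3} \left(-17\right) = - \frac{17 \sqrt{21}}{3}$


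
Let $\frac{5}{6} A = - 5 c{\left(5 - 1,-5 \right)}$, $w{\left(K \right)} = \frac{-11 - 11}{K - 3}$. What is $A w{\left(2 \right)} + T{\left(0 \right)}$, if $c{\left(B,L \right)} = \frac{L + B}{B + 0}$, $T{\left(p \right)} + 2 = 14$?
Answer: $45$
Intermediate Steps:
$T{\left(p \right)} = 12$ ($T{\left(p \right)} = -2 + 14 = 12$)
$c{\left(B,L \right)} = \frac{B + L}{B}$
$w{\left(K \right)} = - \frac{22}{-3 + K}$
$A = \frac{3}{2}$ ($A = \frac{6 \left(- 5 \frac{\left(5 - 1\right) - 5}{5 - 1}\right)}{5} = \frac{6 \left(- 5 \frac{4 - 5}{4}\right)}{5} = \frac{6 \left(- 5 \cdot \frac{1}{4} \left(-1\right)\right)}{5} = \frac{6 \left(\left(-5\right) \left(- \frac{1}{4}\right)\right)}{5} = \frac{6}{5} \cdot \frac{5}{4} = \frac{3}{2} \approx 1.5$)
$A w{\left(2 \right)} + T{\left(0 \right)} = \frac{3 \left(- \frac{22}{-3 + 2}\right)}{2} + 12 = \frac{3 \left(- \frac{22}{-1}\right)}{2} + 12 = \frac{3 \left(\left(-22\right) \left(-1\right)\right)}{2} + 12 = \frac{3}{2} \cdot 22 + 12 = 33 + 12 = 45$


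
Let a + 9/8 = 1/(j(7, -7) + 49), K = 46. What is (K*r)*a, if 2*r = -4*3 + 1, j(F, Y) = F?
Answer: 7843/28 ≈ 280.11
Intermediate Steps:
r = -11/2 (r = (-4*3 + 1)/2 = (-12 + 1)/2 = (1/2)*(-11) = -11/2 ≈ -5.5000)
a = -31/28 (a = -9/8 + 1/(7 + 49) = -9/8 + 1/56 = -31/28 ≈ -1.1071)
(K*r)*a = (46*(-11/2))*(-31/28) = -253*(-31/28) = 7843/28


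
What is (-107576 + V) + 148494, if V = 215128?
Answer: 256046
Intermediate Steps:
(-107576 + V) + 148494 = (-107576 + 215128) + 148494 = 107552 + 148494 = 256046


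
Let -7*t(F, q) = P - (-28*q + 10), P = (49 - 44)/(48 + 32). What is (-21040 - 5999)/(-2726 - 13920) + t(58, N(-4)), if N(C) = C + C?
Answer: 666677/19024 ≈ 35.044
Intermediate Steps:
P = 1/16 (P = 5/80 = 5*(1/80) = 1/16 ≈ 0.062500)
N(C) = 2*C
t(F, q) = 159/112 - 4*q (t(F, q) = -(1/16 - (-28*q + 10))/7 = -(1/16 - (10 - 28*q))/7 = -(1/16 + (-10 + 28*q))/7 = -(-159/16 + 28*q)/7 = 159/112 - 4*q)
(-21040 - 5999)/(-2726 - 13920) + t(58, N(-4)) = (-21040 - 5999)/(-2726 - 13920) + (159/112 - 8*(-4)) = -27039/(-16646) + (159/112 - 4*(-8)) = -27039*(-1/16646) + (159/112 + 32) = 27039/16646 + 3743/112 = 666677/19024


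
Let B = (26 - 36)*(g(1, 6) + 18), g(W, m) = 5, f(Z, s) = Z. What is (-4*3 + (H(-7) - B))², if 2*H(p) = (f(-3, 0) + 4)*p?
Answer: 184041/4 ≈ 46010.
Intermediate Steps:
B = -230 (B = (26 - 36)*(5 + 18) = -10*23 = -230)
H(p) = p/2 (H(p) = ((-3 + 4)*p)/2 = (1*p)/2 = p/2)
(-4*3 + (H(-7) - B))² = (-4*3 + ((½)*(-7) - 1*(-230)))² = (-12 + (-7/2 + 230))² = (-12 + 453/2)² = (429/2)² = 184041/4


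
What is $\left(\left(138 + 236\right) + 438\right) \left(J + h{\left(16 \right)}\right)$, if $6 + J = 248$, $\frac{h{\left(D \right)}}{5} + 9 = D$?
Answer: $224924$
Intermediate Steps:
$h{\left(D \right)} = -45 + 5 D$
$J = 242$ ($J = -6 + 248 = 242$)
$\left(\left(138 + 236\right) + 438\right) \left(J + h{\left(16 \right)}\right) = \left(\left(138 + 236\right) + 438\right) \left(242 + \left(-45 + 5 \cdot 16\right)\right) = \left(374 + 438\right) \left(242 + \left(-45 + 80\right)\right) = 812 \left(242 + 35\right) = 812 \cdot 277 = 224924$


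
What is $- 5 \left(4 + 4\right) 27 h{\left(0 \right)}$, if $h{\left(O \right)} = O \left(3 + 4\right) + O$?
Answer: $0$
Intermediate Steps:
$h{\left(O \right)} = 8 O$ ($h{\left(O \right)} = O 7 + O = 7 O + O = 8 O$)
$- 5 \left(4 + 4\right) 27 h{\left(0 \right)} = - 5 \left(4 + 4\right) 27 \cdot 8 \cdot 0 = \left(-5\right) 8 \cdot 27 \cdot 0 = \left(-40\right) 27 \cdot 0 = \left(-1080\right) 0 = 0$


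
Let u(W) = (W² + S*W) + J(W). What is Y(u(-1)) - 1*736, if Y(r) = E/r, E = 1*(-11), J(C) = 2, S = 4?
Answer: -725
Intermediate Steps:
u(W) = 2 + W² + 4*W (u(W) = (W² + 4*W) + 2 = 2 + W² + 4*W)
E = -11
Y(r) = -11/r
Y(u(-1)) - 1*736 = -11/(2 + (-1)² + 4*(-1)) - 1*736 = -11/(2 + 1 - 4) - 736 = -11/(-1) - 736 = -11*(-1) - 736 = 11 - 736 = -725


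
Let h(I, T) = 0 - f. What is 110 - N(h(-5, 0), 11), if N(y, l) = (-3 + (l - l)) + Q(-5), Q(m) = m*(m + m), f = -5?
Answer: 63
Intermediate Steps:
h(I, T) = 5 (h(I, T) = 0 - 1*(-5) = 0 + 5 = 5)
Q(m) = 2*m² (Q(m) = m*(2*m) = 2*m²)
N(y, l) = 47 (N(y, l) = (-3 + (l - l)) + 2*(-5)² = (-3 + 0) + 2*25 = -3 + 50 = 47)
110 - N(h(-5, 0), 11) = 110 - 1*47 = 110 - 47 = 63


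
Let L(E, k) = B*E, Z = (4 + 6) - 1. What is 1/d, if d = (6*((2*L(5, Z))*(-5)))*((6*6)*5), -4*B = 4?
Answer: 1/54000 ≈ 1.8519e-5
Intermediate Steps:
B = -1 (B = -¼*4 = -1)
Z = 9 (Z = 10 - 1 = 9)
L(E, k) = -E
d = 54000 (d = (6*((2*(-1*5))*(-5)))*((6*6)*5) = (6*((2*(-5))*(-5)))*(36*5) = (6*(-10*(-5)))*180 = (6*50)*180 = 300*180 = 54000)
1/d = 1/54000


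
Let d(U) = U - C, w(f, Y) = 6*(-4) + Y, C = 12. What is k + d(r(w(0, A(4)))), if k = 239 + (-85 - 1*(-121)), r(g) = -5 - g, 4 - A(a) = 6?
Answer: 284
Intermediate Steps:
A(a) = -2 (A(a) = 4 - 1*6 = 4 - 6 = -2)
w(f, Y) = -24 + Y
d(U) = -12 + U (d(U) = U - 1*12 = U - 12 = -12 + U)
k = 275 (k = 239 + (-85 + 121) = 239 + 36 = 275)
k + d(r(w(0, A(4)))) = 275 + (-12 + (-5 - (-24 - 2))) = 275 + (-12 + (-5 - 1*(-26))) = 275 + (-12 + (-5 + 26)) = 275 + (-12 + 21) = 275 + 9 = 284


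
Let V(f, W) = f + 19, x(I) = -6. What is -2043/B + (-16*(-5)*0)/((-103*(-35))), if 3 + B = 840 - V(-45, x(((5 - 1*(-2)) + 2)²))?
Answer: -2043/863 ≈ -2.3673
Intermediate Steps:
V(f, W) = 19 + f
B = 863 (B = -3 + (840 - (19 - 45)) = -3 + (840 - 1*(-26)) = -3 + (840 + 26) = -3 + 866 = 863)
-2043/B + (-16*(-5)*0)/((-103*(-35))) = -2043/863 + (-16*(-5)*0)/((-103*(-35))) = -2043*1/863 + (80*0)/3605 = -2043/863 + 0*(1/3605) = -2043/863 + 0 = -2043/863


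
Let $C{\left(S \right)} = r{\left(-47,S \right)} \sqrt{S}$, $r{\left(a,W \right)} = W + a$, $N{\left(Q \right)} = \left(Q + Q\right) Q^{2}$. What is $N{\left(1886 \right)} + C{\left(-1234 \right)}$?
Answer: $13416988912 - 1281 i \sqrt{1234} \approx 1.3417 \cdot 10^{10} - 44999.0 i$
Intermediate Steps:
$N{\left(Q \right)} = 2 Q^{3}$ ($N{\left(Q \right)} = 2 Q Q^{2} = 2 Q^{3}$)
$C{\left(S \right)} = \sqrt{S} \left(-47 + S\right)$ ($C{\left(S \right)} = \left(S - 47\right) \sqrt{S} = \left(-47 + S\right) \sqrt{S} = \sqrt{S} \left(-47 + S\right)$)
$N{\left(1886 \right)} + C{\left(-1234 \right)} = 2 \cdot 1886^{3} + \sqrt{-1234} \left(-47 - 1234\right) = 2 \cdot 6708494456 + i \sqrt{1234} \left(-1281\right) = 13416988912 - 1281 i \sqrt{1234}$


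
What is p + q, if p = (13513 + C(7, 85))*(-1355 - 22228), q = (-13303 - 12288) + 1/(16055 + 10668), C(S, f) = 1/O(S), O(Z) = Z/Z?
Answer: -8517321658918/26723 ≈ -3.1873e+8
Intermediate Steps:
O(Z) = 1
C(S, f) = 1 (C(S, f) = 1/1 = 1)
q = -683868292/26723 (q = -25591 + 1/26723 = -683868292/26723 ≈ -25591.)
p = -318700662 (p = (13513 + 1)*(-1355 - 22228) = 13514*(-23583) = -318700662)
p + q = -318700662 - 683868292/26723 = -8517321658918/26723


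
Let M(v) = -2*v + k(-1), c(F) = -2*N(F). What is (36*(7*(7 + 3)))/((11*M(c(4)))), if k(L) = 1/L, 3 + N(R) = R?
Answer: 840/11 ≈ 76.364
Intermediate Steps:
N(R) = -3 + R
c(F) = 6 - 2*F (c(F) = -2*(-3 + F) = 6 - 2*F)
M(v) = -1 - 2*v (M(v) = -2*v + 1/(-1) = -2*v - 1 = -1 - 2*v)
(36*(7*(7 + 3)))/((11*M(c(4)))) = (36*(7*(7 + 3)))/((11*(-1 - 2*(6 - 2*4)))) = (36*(7*10))/((11*(-1 - 2*(6 - 8)))) = (36*70)/((11*(-1 - 2*(-2)))) = 2520/((11*(-1 + 4))) = 2520/((11*3)) = 2520/33 = 2520*(1/33) = 840/11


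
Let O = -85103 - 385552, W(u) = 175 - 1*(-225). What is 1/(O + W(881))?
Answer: -1/470255 ≈ -2.1265e-6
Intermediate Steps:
W(u) = 400 (W(u) = 175 + 225 = 400)
O = -470655
1/(O + W(881)) = 1/(-470655 + 400) = 1/(-470255) = -1/470255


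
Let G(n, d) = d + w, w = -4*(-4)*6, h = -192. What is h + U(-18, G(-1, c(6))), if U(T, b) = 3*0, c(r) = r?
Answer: -192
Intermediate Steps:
w = 96 (w = 16*6 = 96)
G(n, d) = 96 + d (G(n, d) = d + 96 = 96 + d)
U(T, b) = 0
h + U(-18, G(-1, c(6))) = -192 + 0 = -192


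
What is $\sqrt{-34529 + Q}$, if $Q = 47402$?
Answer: $\sqrt{12873} \approx 113.46$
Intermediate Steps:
$\sqrt{-34529 + Q} = \sqrt{-34529 + 47402} = \sqrt{12873}$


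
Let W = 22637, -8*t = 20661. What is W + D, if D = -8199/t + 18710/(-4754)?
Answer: 370564265006/16370399 ≈ 22636.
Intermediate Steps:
t = -20661/8 (t = -1/8*20661 = -20661/8 ≈ -2582.6)
D = -12457157/16370399 (D = -8199/(-20661/8) + 18710/(-4754) = -8199*(-8/20661) + 18710*(-1/4754) = 21864/6887 - 9355/2377 = -12457157/16370399 ≈ -0.76096)
W + D = 22637 - 12457157/16370399 = 370564265006/16370399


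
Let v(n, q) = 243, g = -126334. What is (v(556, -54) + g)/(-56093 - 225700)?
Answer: 126091/281793 ≈ 0.44746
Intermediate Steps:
(v(556, -54) + g)/(-56093 - 225700) = (243 - 126334)/(-56093 - 225700) = -126091/(-281793) = -126091*(-1/281793) = 126091/281793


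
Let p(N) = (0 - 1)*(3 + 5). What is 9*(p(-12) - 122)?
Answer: -1170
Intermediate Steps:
p(N) = -8 (p(N) = -1*8 = -8)
9*(p(-12) - 122) = 9*(-8 - 122) = 9*(-130) = -1170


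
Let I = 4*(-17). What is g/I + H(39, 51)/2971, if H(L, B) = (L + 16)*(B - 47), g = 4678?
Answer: -6941689/101014 ≈ -68.720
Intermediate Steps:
I = -68
H(L, B) = (-47 + B)*(16 + L) (H(L, B) = (16 + L)*(-47 + B) = (-47 + B)*(16 + L))
g/I + H(39, 51)/2971 = 4678/(-68) + (-752 - 47*39 + 16*51 + 51*39)/2971 = 4678*(-1/68) + (-752 - 1833 + 816 + 1989)*(1/2971) = -2339/34 + 220*(1/2971) = -2339/34 + 220/2971 = -6941689/101014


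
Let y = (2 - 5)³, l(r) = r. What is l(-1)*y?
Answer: 27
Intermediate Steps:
y = -27 (y = (-3)³ = -27)
l(-1)*y = -1*(-27) = 27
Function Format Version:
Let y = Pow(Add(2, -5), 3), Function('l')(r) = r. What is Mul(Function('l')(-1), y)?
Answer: 27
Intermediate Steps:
y = -27 (y = Pow(-3, 3) = -27)
Mul(Function('l')(-1), y) = Mul(-1, -27) = 27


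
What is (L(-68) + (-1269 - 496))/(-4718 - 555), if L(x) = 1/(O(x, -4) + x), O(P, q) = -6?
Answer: 130611/390202 ≈ 0.33473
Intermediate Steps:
L(x) = 1/(-6 + x)
(L(-68) + (-1269 - 496))/(-4718 - 555) = (1/(-6 - 68) + (-1269 - 496))/(-4718 - 555) = (1/(-74) - 1765)/(-5273) = (-1/74 - 1765)*(-1/5273) = -130611/74*(-1/5273) = 130611/390202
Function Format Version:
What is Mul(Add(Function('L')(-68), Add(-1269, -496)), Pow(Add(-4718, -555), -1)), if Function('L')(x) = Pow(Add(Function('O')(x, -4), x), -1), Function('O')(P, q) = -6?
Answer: Rational(130611, 390202) ≈ 0.33473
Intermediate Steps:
Function('L')(x) = Pow(Add(-6, x), -1)
Mul(Add(Function('L')(-68), Add(-1269, -496)), Pow(Add(-4718, -555), -1)) = Mul(Add(Pow(Add(-6, -68), -1), Add(-1269, -496)), Pow(Add(-4718, -555), -1)) = Mul(Add(Pow(-74, -1), -1765), Pow(-5273, -1)) = Mul(Add(Rational(-1, 74), -1765), Rational(-1, 5273)) = Mul(Rational(-130611, 74), Rational(-1, 5273)) = Rational(130611, 390202)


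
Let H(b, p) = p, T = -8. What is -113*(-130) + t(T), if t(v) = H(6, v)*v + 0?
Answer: 14754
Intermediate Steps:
t(v) = v² (t(v) = v*v + 0 = v² + 0 = v²)
-113*(-130) + t(T) = -113*(-130) + (-8)² = 14690 + 64 = 14754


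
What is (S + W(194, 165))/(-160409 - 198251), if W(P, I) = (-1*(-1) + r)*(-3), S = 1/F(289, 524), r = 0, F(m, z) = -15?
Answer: 23/2689950 ≈ 8.5503e-6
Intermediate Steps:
S = -1/15 (S = 1/(-15) = -1/15 ≈ -0.066667)
W(P, I) = -3 (W(P, I) = (-1*(-1) + 0)*(-3) = (1 + 0)*(-3) = 1*(-3) = -3)
(S + W(194, 165))/(-160409 - 198251) = (-1/15 - 3)/(-160409 - 198251) = -46/15/(-358660) = -46/15*(-1/358660) = 23/2689950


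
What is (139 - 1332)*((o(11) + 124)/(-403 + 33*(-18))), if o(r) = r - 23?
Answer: 133616/997 ≈ 134.02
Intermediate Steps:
o(r) = -23 + r
(139 - 1332)*((o(11) + 124)/(-403 + 33*(-18))) = (139 - 1332)*(((-23 + 11) + 124)/(-403 + 33*(-18))) = -1193*(-12 + 124)/(-403 - 594) = -133616/(-997) = -133616*(-1)/997 = -1193*(-112/997) = 133616/997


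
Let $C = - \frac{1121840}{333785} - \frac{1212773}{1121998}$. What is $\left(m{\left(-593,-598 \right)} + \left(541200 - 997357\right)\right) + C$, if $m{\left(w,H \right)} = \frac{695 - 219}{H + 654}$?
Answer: $- \frac{17083206037196298}{37450610243} \approx -4.5615 \cdot 10^{5}$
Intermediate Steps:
$m{\left(w,H \right)} = \frac{476}{654 + H}$
$C = - \frac{332701534425}{74901220486}$ ($C = \left(-1121840\right) \frac{1}{333785} - \frac{1212773}{1121998} = - \frac{224368}{66757} - \frac{1212773}{1121998} = - \frac{332701534425}{74901220486} \approx -4.4419$)
$\left(m{\left(-593,-598 \right)} + \left(541200 - 997357\right)\right) + C = \left(\frac{476}{654 - 598} + \left(541200 - 997357\right)\right) - \frac{332701534425}{74901220486} = \left(\frac{476}{56} - 456157\right) - \frac{332701534425}{74901220486} = \left(476 \cdot \frac{1}{56} - 456157\right) - \frac{332701534425}{74901220486} = \left(\frac{17}{2} - 456157\right) - \frac{332701534425}{74901220486} = - \frac{912297}{2} - \frac{332701534425}{74901220486} = - \frac{17083206037196298}{37450610243}$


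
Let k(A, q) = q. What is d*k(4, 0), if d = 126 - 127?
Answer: 0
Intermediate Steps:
d = -1
d*k(4, 0) = -1*0 = 0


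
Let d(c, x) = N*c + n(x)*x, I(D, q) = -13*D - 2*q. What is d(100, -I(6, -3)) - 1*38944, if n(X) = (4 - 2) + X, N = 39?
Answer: -29716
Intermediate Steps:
n(X) = 2 + X
d(c, x) = 39*c + x*(2 + x) (d(c, x) = 39*c + (2 + x)*x = 39*c + x*(2 + x))
d(100, -I(6, -3)) - 1*38944 = (39*100 + (-(-13*6 - 2*(-3)))*(2 - (-13*6 - 2*(-3)))) - 1*38944 = (3900 + (-(-78 + 6))*(2 - (-78 + 6))) - 38944 = (3900 + (-1*(-72))*(2 - 1*(-72))) - 38944 = (3900 + 72*(2 + 72)) - 38944 = (3900 + 72*74) - 38944 = (3900 + 5328) - 38944 = 9228 - 38944 = -29716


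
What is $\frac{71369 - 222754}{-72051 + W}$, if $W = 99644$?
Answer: $- \frac{151385}{27593} \approx -5.4864$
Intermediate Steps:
$\frac{71369 - 222754}{-72051 + W} = \frac{71369 - 222754}{-72051 + 99644} = - \frac{151385}{27593}$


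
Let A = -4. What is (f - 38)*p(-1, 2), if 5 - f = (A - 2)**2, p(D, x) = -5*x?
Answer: 690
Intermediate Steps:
f = -31 (f = 5 - (-4 - 2)**2 = 5 - 1*(-6)**2 = 5 - 1*36 = 5 - 36 = -31)
(f - 38)*p(-1, 2) = (-31 - 38)*(-5*2) = -69*(-10) = 690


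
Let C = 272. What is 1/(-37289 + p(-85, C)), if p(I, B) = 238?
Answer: -1/37051 ≈ -2.6990e-5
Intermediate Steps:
1/(-37289 + p(-85, C)) = 1/(-37289 + 238) = 1/(-37051) = -1/37051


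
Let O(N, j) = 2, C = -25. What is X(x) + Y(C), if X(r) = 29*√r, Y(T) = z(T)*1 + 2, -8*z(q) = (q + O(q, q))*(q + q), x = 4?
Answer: -335/4 ≈ -83.750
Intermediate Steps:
z(q) = -q*(2 + q)/4 (z(q) = -(q + 2)*(q + q)/8 = -(2 + q)*2*q/8 = -q*(2 + q)/4)
Y(T) = 2 - T*(2 + T)/4 (Y(T) = -T*(2 + T)/4*1 + 2 = -T*(2 + T)/4 + 2 = 2 - T*(2 + T)/4)
X(x) + Y(C) = 29*√4 + (2 - ¼*(-25)*(2 - 25)) = 29*2 + (2 - ¼*(-25)*(-23)) = 58 + (2 - 575/4) = 58 - 567/4 = -335/4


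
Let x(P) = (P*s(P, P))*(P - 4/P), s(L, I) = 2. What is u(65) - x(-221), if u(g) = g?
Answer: -97609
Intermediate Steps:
x(P) = 2*P*(P - 4/P) (x(P) = (P*2)*(P - 4/P) = (2*P)*(P - 4/P) = 2*P*(P - 4/P))
u(65) - x(-221) = 65 - (-8 + 2*(-221)**2) = 65 - (-8 + 2*48841) = 65 - (-8 + 97682) = 65 - 1*97674 = 65 - 97674 = -97609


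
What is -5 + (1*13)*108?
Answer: 1399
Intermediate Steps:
-5 + (1*13)*108 = -5 + 13*108 = -5 + 1404 = 1399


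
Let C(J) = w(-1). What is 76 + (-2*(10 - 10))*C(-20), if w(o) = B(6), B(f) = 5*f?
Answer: 76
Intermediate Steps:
w(o) = 30 (w(o) = 5*6 = 30)
C(J) = 30
76 + (-2*(10 - 10))*C(-20) = 76 - 2*(10 - 10)*30 = 76 - 2*0*30 = 76 + 0*30 = 76 + 0 = 76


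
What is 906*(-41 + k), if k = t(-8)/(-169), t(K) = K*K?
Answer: -6335658/169 ≈ -37489.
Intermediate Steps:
t(K) = K**2
k = -64/169 (k = (-8)**2/(-169) = 64*(-1/169) = -64/169 ≈ -0.37870)
906*(-41 + k) = 906*(-41 - 64/169) = 906*(-6993/169) = -6335658/169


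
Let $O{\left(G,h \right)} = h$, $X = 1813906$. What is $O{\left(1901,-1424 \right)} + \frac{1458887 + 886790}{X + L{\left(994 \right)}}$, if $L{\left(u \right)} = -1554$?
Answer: $- \frac{2578443571}{1812352} \approx -1422.7$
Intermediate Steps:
$O{\left(1901,-1424 \right)} + \frac{1458887 + 886790}{X + L{\left(994 \right)}} = -1424 + \frac{1458887 + 886790}{1813906 - 1554} = -1424 + \frac{2345677}{1812352} = - \frac{2578443571}{1812352}$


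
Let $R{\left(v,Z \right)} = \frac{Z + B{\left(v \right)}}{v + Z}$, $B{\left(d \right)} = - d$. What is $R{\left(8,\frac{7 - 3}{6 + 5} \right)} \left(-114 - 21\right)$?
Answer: $\frac{2835}{23} \approx 123.26$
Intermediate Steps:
$R{\left(v,Z \right)} = \frac{Z - v}{Z + v}$ ($R{\left(v,Z \right)} = \frac{Z - v}{v + Z} = \frac{Z - v}{Z + v}$)
$R{\left(8,\frac{7 - 3}{6 + 5} \right)} \left(-114 - 21\right) = \frac{\frac{7 - 3}{6 + 5} - 8}{\frac{7 - 3}{6 + 5} + 8} \left(-114 - 21\right) = \frac{\frac{4}{11} - 8}{\frac{4}{11} + 8} \left(-135\right) = \frac{1}{\frac{92}{11}} \left(- \frac{84}{11}\right) \left(-135\right) = \frac{11}{92} \left(- \frac{84}{11}\right) \left(-135\right) = \left(- \frac{21}{23}\right) \left(-135\right) = \frac{2835}{23}$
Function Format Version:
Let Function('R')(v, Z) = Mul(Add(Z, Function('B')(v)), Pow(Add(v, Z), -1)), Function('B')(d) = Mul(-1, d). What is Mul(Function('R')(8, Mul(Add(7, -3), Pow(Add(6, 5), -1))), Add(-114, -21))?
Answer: Rational(2835, 23) ≈ 123.26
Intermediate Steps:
Function('R')(v, Z) = Mul(Pow(Add(Z, v), -1), Add(Z, Mul(-1, v))) (Function('R')(v, Z) = Mul(Add(Z, Mul(-1, v)), Pow(Add(v, Z), -1)) = Mul(Add(Z, Mul(-1, v)), Pow(Add(Z, v), -1)) = Mul(Pow(Add(Z, v), -1), Add(Z, Mul(-1, v))))
Mul(Function('R')(8, Mul(Add(7, -3), Pow(Add(6, 5), -1))), Add(-114, -21)) = Mul(Mul(Pow(Add(Mul(Add(7, -3), Pow(Add(6, 5), -1)), 8), -1), Add(Mul(Add(7, -3), Pow(Add(6, 5), -1)), Mul(-1, 8))), Add(-114, -21)) = Mul(Mul(Pow(Add(Mul(4, Pow(11, -1)), 8), -1), Add(Mul(4, Pow(11, -1)), -8)), -135) = Mul(Mul(Pow(Add(Mul(4, Rational(1, 11)), 8), -1), Add(Mul(4, Rational(1, 11)), -8)), -135) = Mul(Mul(Pow(Add(Rational(4, 11), 8), -1), Add(Rational(4, 11), -8)), -135) = Mul(Mul(Pow(Rational(92, 11), -1), Rational(-84, 11)), -135) = Mul(Mul(Rational(11, 92), Rational(-84, 11)), -135) = Mul(Rational(-21, 23), -135) = Rational(2835, 23)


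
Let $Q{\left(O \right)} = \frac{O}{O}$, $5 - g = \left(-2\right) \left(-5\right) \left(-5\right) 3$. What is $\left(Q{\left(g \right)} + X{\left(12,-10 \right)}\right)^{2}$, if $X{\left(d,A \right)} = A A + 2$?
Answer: $10609$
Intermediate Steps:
$g = 155$ ($g = 5 - \left(-2\right) \left(-5\right) \left(-5\right) 3 = 5 - 10 \left(-5\right) 3 = 5 - \left(-50\right) 3 = 5 - -150 = 5 + 150 = 155$)
$X{\left(d,A \right)} = 2 + A^{2}$ ($X{\left(d,A \right)} = A^{2} + 2 = 2 + A^{2}$)
$Q{\left(O \right)} = 1$
$\left(Q{\left(g \right)} + X{\left(12,-10 \right)}\right)^{2} = \left(1 + \left(2 + \left(-10\right)^{2}\right)\right)^{2} = \left(1 + \left(2 + 100\right)\right)^{2} = \left(1 + 102\right)^{2} = 103^{2} = 10609$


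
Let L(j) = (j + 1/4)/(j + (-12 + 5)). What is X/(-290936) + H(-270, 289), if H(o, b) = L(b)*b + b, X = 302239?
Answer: 2996609782/5127747 ≈ 584.39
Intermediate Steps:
L(j) = (¼ + j)/(-7 + j) (L(j) = (j + ¼)/(j - 7) = (¼ + j)/(-7 + j))
H(o, b) = b + b*(¼ + b)/(-7 + b) (H(o, b) = ((¼ + b)/(-7 + b))*b + b = b*(¼ + b)/(-7 + b) + b = b + b*(¼ + b)/(-7 + b))
X/(-290936) + H(-270, 289) = 302239/(-290936) + (¼)*289*(-27 + 8*289)/(-7 + 289) = 302239*(-1/290936) + (¼)*289*(-27 + 2312)/282 = -302239/290936 + (¼)*289*(1/282)*2285 = -302239/290936 + 660365/1128 = 2996609782/5127747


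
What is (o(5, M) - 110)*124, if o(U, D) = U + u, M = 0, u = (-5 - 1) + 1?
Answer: -13640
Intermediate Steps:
u = -5 (u = -6 + 1 = -5)
o(U, D) = -5 + U (o(U, D) = U - 5 = -5 + U)
(o(5, M) - 110)*124 = ((-5 + 5) - 110)*124 = (0 - 110)*124 = -110*124 = -13640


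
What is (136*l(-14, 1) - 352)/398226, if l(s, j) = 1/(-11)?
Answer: -668/730081 ≈ -0.00091497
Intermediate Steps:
l(s, j) = -1/11
(136*l(-14, 1) - 352)/398226 = (136*(-1/11) - 352)/398226 = (-136/11 - 352)*(1/398226) = -4008/11*1/398226 = -668/730081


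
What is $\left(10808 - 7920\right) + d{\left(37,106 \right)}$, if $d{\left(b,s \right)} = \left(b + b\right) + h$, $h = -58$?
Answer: $2904$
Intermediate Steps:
$d{\left(b,s \right)} = -58 + 2 b$ ($d{\left(b,s \right)} = \left(b + b\right) - 58 = 2 b - 58 = -58 + 2 b$)
$\left(10808 - 7920\right) + d{\left(37,106 \right)} = \left(10808 - 7920\right) + \left(-58 + 2 \cdot 37\right) = 2888 + \left(-58 + 74\right) = 2888 + 16 = 2904$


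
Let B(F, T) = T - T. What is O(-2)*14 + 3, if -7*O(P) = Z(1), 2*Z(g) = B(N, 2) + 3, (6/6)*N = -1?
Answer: 0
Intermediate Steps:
N = -1
B(F, T) = 0
Z(g) = 3/2 (Z(g) = (0 + 3)/2 = (1/2)*3 = 3/2)
O(P) = -3/14 (O(P) = -1/7*3/2 = -3/14)
O(-2)*14 + 3 = -3/14*14 + 3 = -3 + 3 = 0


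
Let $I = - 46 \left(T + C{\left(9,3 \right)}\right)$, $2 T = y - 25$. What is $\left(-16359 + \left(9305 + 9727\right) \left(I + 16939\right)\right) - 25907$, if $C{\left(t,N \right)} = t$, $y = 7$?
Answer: $322340782$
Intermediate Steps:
$T = -9$ ($T = \frac{7 - 25}{2} = \frac{1}{2} \left(-18\right) = -9$)
$I = 0$ ($I = - 46 \left(-9 + 9\right) = \left(-46\right) 0 = 0$)
$\left(-16359 + \left(9305 + 9727\right) \left(I + 16939\right)\right) - 25907 = \left(-16359 + \left(9305 + 9727\right) \left(0 + 16939\right)\right) - 25907 = \left(-16359 + 19032 \cdot 16939\right) - 25907 = \left(-16359 + 322383048\right) - 25907 = 322366689 - 25907 = 322340782$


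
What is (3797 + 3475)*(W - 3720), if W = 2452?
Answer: -9220896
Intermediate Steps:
(3797 + 3475)*(W - 3720) = (3797 + 3475)*(2452 - 3720) = 7272*(-1268) = -9220896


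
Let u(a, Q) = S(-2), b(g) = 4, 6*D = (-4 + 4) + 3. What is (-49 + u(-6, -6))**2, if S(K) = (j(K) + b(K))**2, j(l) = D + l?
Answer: 29241/16 ≈ 1827.6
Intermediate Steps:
D = 1/2 (D = ((-4 + 4) + 3)/6 = (0 + 3)/6 = (1/6)*3 = 1/2 ≈ 0.50000)
j(l) = 1/2 + l
S(K) = (9/2 + K)**2 (S(K) = ((1/2 + K) + 4)**2 = (9/2 + K)**2)
u(a, Q) = 25/4 (u(a, Q) = (9 + 2*(-2))**2/4 = (9 - 4)**2/4 = (1/4)*5**2 = (1/4)*25 = 25/4)
(-49 + u(-6, -6))**2 = (-49 + 25/4)**2 = (-171/4)**2 = 29241/16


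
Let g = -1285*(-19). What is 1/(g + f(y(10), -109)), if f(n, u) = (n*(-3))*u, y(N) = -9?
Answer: 1/21472 ≈ 4.6572e-5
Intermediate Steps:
f(n, u) = -3*n*u (f(n, u) = (-3*n)*u = -3*n*u)
g = 24415
1/(g + f(y(10), -109)) = 1/(24415 - 3*(-9)*(-109)) = 1/(24415 - 2943) = 1/21472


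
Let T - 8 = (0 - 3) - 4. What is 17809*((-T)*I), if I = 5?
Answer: -89045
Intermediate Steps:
T = 1 (T = 8 + ((0 - 3) - 4) = 8 + (-3 - 4) = 8 - 7 = 1)
17809*((-T)*I) = 17809*(-1*1*5) = 17809*(-1*5) = 17809*(-5) = -89045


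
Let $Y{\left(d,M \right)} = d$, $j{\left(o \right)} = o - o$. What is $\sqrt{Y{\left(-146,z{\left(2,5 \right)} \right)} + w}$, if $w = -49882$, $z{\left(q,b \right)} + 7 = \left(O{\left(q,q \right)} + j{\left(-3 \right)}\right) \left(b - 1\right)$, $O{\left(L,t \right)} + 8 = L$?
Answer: $2 i \sqrt{12507} \approx 223.67 i$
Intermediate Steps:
$j{\left(o \right)} = 0$
$O{\left(L,t \right)} = -8 + L$
$z{\left(q,b \right)} = -7 + \left(-1 + b\right) \left(-8 + q\right)$ ($z{\left(q,b \right)} = -7 + \left(\left(-8 + q\right) + 0\right) \left(b - 1\right) = -7 + \left(-8 + q\right) \left(b - 1\right) = -7 + \left(-8 + q\right) \left(-1 + b\right) = -7 + \left(-1 + b\right) \left(-8 + q\right)$)
$\sqrt{Y{\left(-146,z{\left(2,5 \right)} \right)} + w} = \sqrt{-146 - 49882} = \sqrt{-50028} = 2 i \sqrt{12507}$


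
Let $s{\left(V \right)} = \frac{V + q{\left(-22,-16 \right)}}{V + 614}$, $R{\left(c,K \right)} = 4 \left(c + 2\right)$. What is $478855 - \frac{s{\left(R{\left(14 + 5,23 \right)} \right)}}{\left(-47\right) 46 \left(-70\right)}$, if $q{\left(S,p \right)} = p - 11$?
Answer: $\frac{50584001158543}{105635320} \approx 4.7886 \cdot 10^{5}$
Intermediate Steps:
$q{\left(S,p \right)} = -11 + p$
$R{\left(c,K \right)} = 8 + 4 c$ ($R{\left(c,K \right)} = 4 \left(2 + c\right) = 8 + 4 c$)
$s{\left(V \right)} = \frac{-27 + V}{614 + V}$ ($s{\left(V \right)} = \frac{V - 27}{V + 614} = \frac{V - 27}{614 + V} = \frac{-27 + V}{614 + V}$)
$478855 - \frac{s{\left(R{\left(14 + 5,23 \right)} \right)}}{\left(-47\right) 46 \left(-70\right)} = 478855 - \frac{\frac{1}{614 + \left(8 + 4 \left(14 + 5\right)\right)} \left(-27 + \left(8 + 4 \left(14 + 5\right)\right)\right)}{\left(-47\right) 46 \left(-70\right)} = 478855 - \frac{\frac{1}{614 + \left(8 + 4 \cdot 19\right)} \left(-27 + \left(8 + 4 \cdot 19\right)\right)}{\left(-2162\right) \left(-70\right)} = 478855 - \frac{\frac{1}{614 + \left(8 + 76\right)} \left(-27 + \left(8 + 76\right)\right)}{151340} = 478855 - \frac{-27 + 84}{614 + 84} \cdot \frac{1}{151340} = 478855 - \frac{1}{698} \cdot 57 \cdot \frac{1}{151340} = 478855 - \frac{57}{698} \cdot \frac{1}{151340} = 478855 - \frac{57}{105635320} = \frac{50584001158543}{105635320}$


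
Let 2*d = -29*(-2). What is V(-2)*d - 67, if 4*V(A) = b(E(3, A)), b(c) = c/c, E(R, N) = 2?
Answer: -239/4 ≈ -59.750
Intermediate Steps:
b(c) = 1
d = 29 (d = (-29*(-2))/2 = (½)*58 = 29)
V(A) = ¼ (V(A) = (¼)*1 = ¼)
V(-2)*d - 67 = (¼)*29 - 67 = 29/4 - 67 = -239/4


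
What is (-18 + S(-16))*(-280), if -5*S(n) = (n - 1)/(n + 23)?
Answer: 4904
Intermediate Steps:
S(n) = -(-1 + n)/(5*(23 + n)) (S(n) = -(n - 1)/(5*(n + 23)) = -(-1 + n)/(5*(23 + n)))
(-18 + S(-16))*(-280) = (-18 + (1 - 1*(-16))/(5*(23 - 16)))*(-280) = (-18 + (⅕)*(1 + 16)/7)*(-280) = (-18 + (⅕)*(⅐)*17)*(-280) = (-18 + 17/35)*(-280) = -613/35*(-280) = 4904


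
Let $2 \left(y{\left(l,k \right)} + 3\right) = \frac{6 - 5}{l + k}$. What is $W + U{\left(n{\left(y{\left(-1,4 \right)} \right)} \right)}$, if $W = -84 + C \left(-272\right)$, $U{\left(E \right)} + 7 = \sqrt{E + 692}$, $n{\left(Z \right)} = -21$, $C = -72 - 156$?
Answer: $61925 + \sqrt{671} \approx 61951.0$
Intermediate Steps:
$C = -228$
$y{\left(l,k \right)} = -3 + \frac{1}{2 \left(k + l\right)}$ ($y{\left(l,k \right)} = -3 + \frac{\left(6 - 5\right) \frac{1}{l + k}}{2} = -3 + \frac{1 \frac{1}{k + l}}{2} = -3 + \frac{1}{2 \left(k + l\right)}$)
$U{\left(E \right)} = -7 + \sqrt{692 + E}$ ($U{\left(E \right)} = -7 + \sqrt{E + 692} = -7 + \sqrt{692 + E}$)
$W = 61932$ ($W = -84 - -62016 = -84 + 62016 = 61932$)
$W + U{\left(n{\left(y{\left(-1,4 \right)} \right)} \right)} = 61932 - \left(7 - \sqrt{692 - 21}\right) = 61932 - \left(7 - \sqrt{671}\right) = 61925 + \sqrt{671}$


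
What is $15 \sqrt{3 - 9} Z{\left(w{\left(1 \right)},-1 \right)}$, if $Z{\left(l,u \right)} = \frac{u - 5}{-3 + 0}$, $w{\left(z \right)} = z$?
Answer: $30 i \sqrt{6} \approx 73.485 i$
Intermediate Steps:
$Z{\left(l,u \right)} = \frac{5}{3} - \frac{u}{3}$ ($Z{\left(l,u \right)} = \frac{-5 + u}{-3} = \left(-5 + u\right) \left(- \frac{1}{3}\right) = \frac{5}{3} - \frac{u}{3}$)
$15 \sqrt{3 - 9} Z{\left(w{\left(1 \right)},-1 \right)} = 15 \sqrt{3 - 9} \left(\frac{5}{3} - - \frac{1}{3}\right) = 15 \sqrt{-6} \left(\frac{5}{3} + \frac{1}{3}\right) = 15 i \sqrt{6} \cdot 2 = 30 i \sqrt{6}$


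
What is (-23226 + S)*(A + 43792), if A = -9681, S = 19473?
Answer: -128018583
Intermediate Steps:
(-23226 + S)*(A + 43792) = (-23226 + 19473)*(-9681 + 43792) = -3753*34111 = -128018583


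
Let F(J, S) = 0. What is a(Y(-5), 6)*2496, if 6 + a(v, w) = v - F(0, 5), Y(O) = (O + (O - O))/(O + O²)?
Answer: -15600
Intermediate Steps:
Y(O) = O/(O + O²) (Y(O) = (O + 0)/(O + O²) = O/(O + O²))
a(v, w) = -6 + v (a(v, w) = -6 + (v - 1*0) = -6 + (v + 0) = -6 + v)
a(Y(-5), 6)*2496 = (-6 + 1/(1 - 5))*2496 = (-6 + 1/(-4))*2496 = (-6 - ¼)*2496 = -25/4*2496 = -15600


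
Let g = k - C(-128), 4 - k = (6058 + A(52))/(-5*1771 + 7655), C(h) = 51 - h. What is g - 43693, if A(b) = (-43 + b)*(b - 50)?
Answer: -13158881/300 ≈ -43863.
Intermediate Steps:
A(b) = (-50 + b)*(-43 + b) (A(b) = (-43 + b)*(-50 + b) = (-50 + b)*(-43 + b))
k = 2719/300 (k = 4 - (6058 + (2150 + 52² - 93*52))/(-5*1771 + 7655) = 4 - (6058 + (2150 + 2704 - 4836))/(-8855 + 7655) = 4 - (6058 + 18)/(-1200) = 4 - 6076*(-1)/1200 = 4 - 1*(-1519/300) = 4 + 1519/300 = 2719/300 ≈ 9.0633)
g = -50981/300 (g = 2719/300 - (51 - 1*(-128)) = 2719/300 - (51 + 128) = 2719/300 - 1*179 = 2719/300 - 179 = -50981/300 ≈ -169.94)
g - 43693 = -50981/300 - 43693 = -13158881/300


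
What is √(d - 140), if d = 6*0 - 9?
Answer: I*√149 ≈ 12.207*I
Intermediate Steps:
d = -9 (d = 0 - 9 = -9)
√(d - 140) = √(-9 - 140) = √(-149) = I*√149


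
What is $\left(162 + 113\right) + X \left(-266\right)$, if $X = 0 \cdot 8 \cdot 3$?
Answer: $275$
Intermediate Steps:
$X = 0$ ($X = 0 \cdot 3 = 0$)
$\left(162 + 113\right) + X \left(-266\right) = \left(162 + 113\right) + 0 \left(-266\right) = 275 + 0 = 275$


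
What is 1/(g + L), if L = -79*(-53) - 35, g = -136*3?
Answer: 1/3744 ≈ 0.00026709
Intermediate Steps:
g = -408
L = 4152 (L = 4187 - 35 = 4152)
1/(g + L) = 1/(-408 + 4152) = 1/3744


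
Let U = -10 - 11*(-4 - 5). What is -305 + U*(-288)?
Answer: -25937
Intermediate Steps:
U = 89 (U = -10 - 11*(-9) = -10 + 99 = 89)
-305 + U*(-288) = -305 + 89*(-288) = -305 - 25632 = -25937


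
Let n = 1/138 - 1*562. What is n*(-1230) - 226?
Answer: 15893577/23 ≈ 6.9103e+5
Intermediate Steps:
n = -77555/138 (n = 1/138 - 562 = -77555/138 ≈ -561.99)
n*(-1230) - 226 = -77555/138*(-1230) - 226 = 15898775/23 - 226 = 15893577/23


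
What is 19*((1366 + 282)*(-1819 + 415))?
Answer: -43962048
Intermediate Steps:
19*((1366 + 282)*(-1819 + 415)) = 19*(1648*(-1404)) = 19*(-2313792) = -43962048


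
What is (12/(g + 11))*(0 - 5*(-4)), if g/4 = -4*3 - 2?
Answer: -16/3 ≈ -5.3333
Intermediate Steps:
g = -56 (g = 4*(-4*3 - 2) = 4*(-12 - 2) = 4*(-14) = -56)
(12/(g + 11))*(0 - 5*(-4)) = (12/(-56 + 11))*(0 - 5*(-4)) = (12/(-45))*(0 + 20) = -1/45*12*20 = -4/15*20 = -16/3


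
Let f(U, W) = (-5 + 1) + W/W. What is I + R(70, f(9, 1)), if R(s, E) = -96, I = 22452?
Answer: 22356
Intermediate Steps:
f(U, W) = -3 (f(U, W) = -4 + 1 = -3)
I + R(70, f(9, 1)) = 22452 - 96 = 22356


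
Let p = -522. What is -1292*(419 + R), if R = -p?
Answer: -1215772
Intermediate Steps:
R = 522 (R = -1*(-522) = 522)
-1292*(419 + R) = -1292*(419 + 522) = -1292*941 = -1215772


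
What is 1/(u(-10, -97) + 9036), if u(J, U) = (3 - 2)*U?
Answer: 1/8939 ≈ 0.00011187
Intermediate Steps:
u(J, U) = U (u(J, U) = 1*U = U)
1/(u(-10, -97) + 9036) = 1/(-97 + 9036) = 1/8939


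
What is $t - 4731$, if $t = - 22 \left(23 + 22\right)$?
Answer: $-5721$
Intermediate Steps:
$t = -990$ ($t = \left(-22\right) 45 = -990$)
$t - 4731 = -990 - 4731 = -5721$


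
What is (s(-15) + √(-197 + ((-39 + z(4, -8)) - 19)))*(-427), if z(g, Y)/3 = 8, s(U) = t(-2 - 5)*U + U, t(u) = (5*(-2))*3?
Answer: -185745 - 427*I*√231 ≈ -1.8575e+5 - 6489.8*I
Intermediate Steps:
t(u) = -30 (t(u) = -10*3 = -30)
s(U) = -29*U (s(U) = -30*U + U = -29*U)
z(g, Y) = 24 (z(g, Y) = 3*8 = 24)
(s(-15) + √(-197 + ((-39 + z(4, -8)) - 19)))*(-427) = (-29*(-15) + √(-197 + ((-39 + 24) - 19)))*(-427) = (435 + √(-197 + (-15 - 19)))*(-427) = (435 + √(-197 - 34))*(-427) = (435 + √(-231))*(-427) = (435 + I*√231)*(-427) = -185745 - 427*I*√231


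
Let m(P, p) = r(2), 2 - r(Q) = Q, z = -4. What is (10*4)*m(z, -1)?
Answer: 0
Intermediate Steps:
r(Q) = 2 - Q
m(P, p) = 0 (m(P, p) = 2 - 1*2 = 2 - 2 = 0)
(10*4)*m(z, -1) = (10*4)*0 = 40*0 = 0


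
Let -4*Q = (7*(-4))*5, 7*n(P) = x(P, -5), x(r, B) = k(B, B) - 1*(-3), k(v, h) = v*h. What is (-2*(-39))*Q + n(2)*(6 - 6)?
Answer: 2730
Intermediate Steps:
k(v, h) = h*v
x(r, B) = 3 + B**2 (x(r, B) = B*B - 1*(-3) = B**2 + 3 = 3 + B**2)
n(P) = 4 (n(P) = (3 + (-5)**2)/7 = (3 + 25)/7 = (1/7)*28 = 4)
Q = 35 (Q = -7*(-4)*5/4 = -(-7)*5 = -1/4*(-140) = 35)
(-2*(-39))*Q + n(2)*(6 - 6) = -2*(-39)*35 + 4*(6 - 6) = 78*35 + 4*0 = 2730 + 0 = 2730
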